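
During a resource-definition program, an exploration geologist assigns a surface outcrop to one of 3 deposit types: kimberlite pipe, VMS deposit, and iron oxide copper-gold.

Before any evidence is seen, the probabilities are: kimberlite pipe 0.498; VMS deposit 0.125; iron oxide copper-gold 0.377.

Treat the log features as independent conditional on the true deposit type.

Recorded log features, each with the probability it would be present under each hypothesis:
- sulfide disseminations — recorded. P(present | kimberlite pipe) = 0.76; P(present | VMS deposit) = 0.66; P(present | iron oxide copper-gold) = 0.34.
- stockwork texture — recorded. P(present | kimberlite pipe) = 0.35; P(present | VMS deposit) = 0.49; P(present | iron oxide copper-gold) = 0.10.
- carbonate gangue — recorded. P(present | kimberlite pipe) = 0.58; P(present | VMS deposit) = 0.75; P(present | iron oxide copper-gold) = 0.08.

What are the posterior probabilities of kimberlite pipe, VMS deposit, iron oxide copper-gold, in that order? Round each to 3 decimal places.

0.710, 0.280, 0.009

Multiply each prior by the joint likelihood of the log feature pattern:
  kimberlite pipe: 0.498 × 0.76 × 0.35 × 0.58 = 0.076831
  VMS deposit: 0.125 × 0.66 × 0.49 × 0.75 = 0.030319
  iron oxide copper-gold: 0.377 × 0.34 × 0.10 × 0.08 = 0.0010254
The unnormalized weights sum to 0.10818.
P(kimberlite pipe | evidence) = 0.076831 / 0.10818 ≈ 0.710
P(VMS deposit | evidence) = 0.030319 / 0.10818 ≈ 0.280
P(iron oxide copper-gold | evidence) = 0.0010254 / 0.10818 ≈ 0.009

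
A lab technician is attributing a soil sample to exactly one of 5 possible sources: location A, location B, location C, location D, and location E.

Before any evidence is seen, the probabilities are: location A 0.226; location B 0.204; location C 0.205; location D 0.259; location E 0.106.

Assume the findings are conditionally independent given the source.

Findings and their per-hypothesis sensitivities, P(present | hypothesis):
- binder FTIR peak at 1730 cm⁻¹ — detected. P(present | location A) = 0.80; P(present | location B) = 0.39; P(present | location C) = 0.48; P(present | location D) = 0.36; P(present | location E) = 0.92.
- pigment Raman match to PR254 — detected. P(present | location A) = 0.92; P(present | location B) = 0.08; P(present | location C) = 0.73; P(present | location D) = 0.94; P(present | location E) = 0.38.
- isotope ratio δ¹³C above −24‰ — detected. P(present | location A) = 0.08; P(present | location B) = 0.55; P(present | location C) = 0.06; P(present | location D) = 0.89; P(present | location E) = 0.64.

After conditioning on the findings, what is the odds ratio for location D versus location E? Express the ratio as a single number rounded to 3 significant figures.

3.29

The normalizing constant cancels in an odds ratio, so compute prior × likelihood for the two hypotheses only:
  location D: 0.259 × 0.36 × 0.94 × 0.89 = 0.078005
  location E: 0.106 × 0.92 × 0.38 × 0.64 = 0.023717
Odds(location D : location E) = 0.078005 / 0.023717 ≈ 3.29.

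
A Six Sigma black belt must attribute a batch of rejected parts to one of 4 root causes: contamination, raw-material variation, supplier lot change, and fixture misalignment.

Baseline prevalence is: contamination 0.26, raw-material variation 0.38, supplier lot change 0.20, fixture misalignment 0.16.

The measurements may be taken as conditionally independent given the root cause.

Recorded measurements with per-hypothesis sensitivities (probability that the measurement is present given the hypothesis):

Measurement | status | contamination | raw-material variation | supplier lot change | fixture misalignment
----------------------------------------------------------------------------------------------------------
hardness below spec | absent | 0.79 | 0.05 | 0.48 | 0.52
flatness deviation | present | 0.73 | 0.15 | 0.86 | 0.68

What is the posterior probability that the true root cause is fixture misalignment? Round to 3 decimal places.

By Bayes' rule with conditional independence, the unnormalized weight for each hypothesis is prior × ∏ likelihoods (using 1 − P(present | H) for each absent measurement):
  contamination: 0.26 × (1 − 0.79) × 0.73 = 0.039858
  raw-material variation: 0.38 × (1 − 0.05) × 0.15 = 0.05415
  supplier lot change: 0.20 × (1 − 0.48) × 0.86 = 0.08944
  fixture misalignment: 0.16 × (1 − 0.52) × 0.68 = 0.052224
Normalizing constant Z = 0.039858 + 0.05415 + 0.08944 + 0.052224 = 0.23567.
P(fixture misalignment | evidence) = 0.052224 / 0.23567 ≈ 0.222.

0.222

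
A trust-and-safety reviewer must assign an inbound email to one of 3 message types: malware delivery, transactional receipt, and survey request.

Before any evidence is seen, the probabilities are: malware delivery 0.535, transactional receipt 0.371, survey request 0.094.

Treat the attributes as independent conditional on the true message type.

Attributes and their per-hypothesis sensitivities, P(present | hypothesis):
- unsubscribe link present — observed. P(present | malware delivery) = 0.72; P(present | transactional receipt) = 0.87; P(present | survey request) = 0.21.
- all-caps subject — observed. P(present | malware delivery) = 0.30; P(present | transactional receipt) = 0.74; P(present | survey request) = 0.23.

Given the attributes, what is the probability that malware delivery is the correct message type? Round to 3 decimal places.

0.322

For each hypothesis, the unnormalized posterior weight is prior × product of the attribute likelihoods:
  malware delivery: 0.535 × 0.72 × 0.30 = 0.11556
  transactional receipt: 0.371 × 0.87 × 0.74 = 0.23885
  survey request: 0.094 × 0.21 × 0.23 = 0.0045402
Marginal likelihood of the evidence = 0.35895.
P(malware delivery | evidence) = 0.11556 / 0.35895 ≈ 0.322.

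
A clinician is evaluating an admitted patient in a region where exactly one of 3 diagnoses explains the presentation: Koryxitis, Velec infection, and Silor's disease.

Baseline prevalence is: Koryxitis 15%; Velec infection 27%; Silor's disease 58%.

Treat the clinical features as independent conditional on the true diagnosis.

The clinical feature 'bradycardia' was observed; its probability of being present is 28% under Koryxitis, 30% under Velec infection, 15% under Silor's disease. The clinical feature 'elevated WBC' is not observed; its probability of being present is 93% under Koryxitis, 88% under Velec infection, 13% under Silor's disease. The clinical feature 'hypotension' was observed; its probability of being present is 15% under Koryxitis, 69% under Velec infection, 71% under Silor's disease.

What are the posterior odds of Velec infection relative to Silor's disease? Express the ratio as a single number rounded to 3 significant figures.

0.125

The normalizing constant cancels in an odds ratio, so compute prior × likelihood for the two hypotheses only (using 1 − P(present | H) for each absent clinical feature):
  Velec infection: 0.27 × 0.30 × (1 − 0.88) × 0.69 = 0.0067068
  Silor's disease: 0.58 × 0.15 × (1 − 0.13) × 0.71 = 0.05374
Posterior odds = 0.0067068 / 0.05374 ≈ 0.125.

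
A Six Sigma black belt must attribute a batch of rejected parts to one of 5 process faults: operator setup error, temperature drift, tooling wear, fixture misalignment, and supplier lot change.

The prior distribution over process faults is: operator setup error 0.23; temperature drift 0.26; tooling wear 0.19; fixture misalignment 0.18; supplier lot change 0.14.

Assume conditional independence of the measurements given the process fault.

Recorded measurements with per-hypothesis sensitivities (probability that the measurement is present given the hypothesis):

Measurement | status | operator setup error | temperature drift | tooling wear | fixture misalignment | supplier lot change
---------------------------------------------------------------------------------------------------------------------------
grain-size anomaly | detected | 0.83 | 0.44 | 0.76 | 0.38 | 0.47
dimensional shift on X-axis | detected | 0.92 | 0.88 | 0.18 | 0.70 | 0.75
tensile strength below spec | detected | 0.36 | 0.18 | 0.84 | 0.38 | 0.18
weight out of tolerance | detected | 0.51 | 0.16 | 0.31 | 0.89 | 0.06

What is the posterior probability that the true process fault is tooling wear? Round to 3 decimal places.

For each hypothesis, the unnormalized posterior weight is prior × product of the measurement likelihoods:
  operator setup error: 0.23 × 0.83 × 0.92 × 0.36 × 0.51 = 0.032245
  temperature drift: 0.26 × 0.44 × 0.88 × 0.18 × 0.16 = 0.0028994
  tooling wear: 0.19 × 0.76 × 0.18 × 0.84 × 0.31 = 0.0067683
  fixture misalignment: 0.18 × 0.38 × 0.70 × 0.38 × 0.89 = 0.016193
  supplier lot change: 0.14 × 0.47 × 0.75 × 0.18 × 0.06 = 0.00053298
The unnormalized weights sum to 0.058639.
P(tooling wear | evidence) = 0.0067683 / 0.058639 ≈ 0.115.

0.115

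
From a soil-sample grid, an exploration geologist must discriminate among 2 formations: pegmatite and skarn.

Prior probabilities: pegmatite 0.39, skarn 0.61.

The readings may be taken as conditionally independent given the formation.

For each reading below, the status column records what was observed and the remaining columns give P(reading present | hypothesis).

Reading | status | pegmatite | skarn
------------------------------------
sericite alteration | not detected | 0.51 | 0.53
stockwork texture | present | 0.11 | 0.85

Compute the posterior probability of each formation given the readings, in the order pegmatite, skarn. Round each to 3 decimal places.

0.079, 0.921

For each hypothesis, the unnormalized posterior weight is prior × product of the reading likelihoods (using 1 − P(present | H) for each absent reading):
  pegmatite: 0.39 × (1 − 0.51) × 0.11 = 0.021021
  skarn: 0.61 × (1 − 0.53) × 0.85 = 0.24369
Marginal likelihood of the evidence = 0.26472.
P(pegmatite | evidence) = 0.021021 / 0.26472 ≈ 0.079
P(skarn | evidence) = 0.24369 / 0.26472 ≈ 0.921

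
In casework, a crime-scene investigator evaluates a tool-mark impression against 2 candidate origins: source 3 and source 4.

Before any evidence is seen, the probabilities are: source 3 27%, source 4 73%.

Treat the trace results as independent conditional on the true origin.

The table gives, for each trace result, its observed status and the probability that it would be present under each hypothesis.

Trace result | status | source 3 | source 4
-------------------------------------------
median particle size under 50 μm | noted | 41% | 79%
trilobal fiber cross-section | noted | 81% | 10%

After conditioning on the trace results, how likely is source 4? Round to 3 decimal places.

Multiply each prior by the joint likelihood of the trace result pattern:
  source 3: 0.27 × 0.41 × 0.81 = 0.089667
  source 4: 0.73 × 0.79 × 0.10 = 0.05767
Marginal likelihood of the evidence = 0.14734.
P(source 4 | evidence) = 0.05767 / 0.14734 ≈ 0.391.

0.391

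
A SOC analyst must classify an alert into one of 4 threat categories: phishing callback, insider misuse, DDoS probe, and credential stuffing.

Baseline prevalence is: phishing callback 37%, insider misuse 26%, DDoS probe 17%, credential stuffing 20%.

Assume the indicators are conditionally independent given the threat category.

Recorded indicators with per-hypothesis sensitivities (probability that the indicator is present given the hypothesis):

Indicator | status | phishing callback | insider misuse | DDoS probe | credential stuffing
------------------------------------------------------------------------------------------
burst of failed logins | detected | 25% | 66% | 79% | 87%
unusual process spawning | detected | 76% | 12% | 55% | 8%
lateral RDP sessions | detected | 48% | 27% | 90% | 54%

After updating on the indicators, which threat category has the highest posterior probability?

By Bayes' rule with conditional independence, the unnormalized weight for each hypothesis is prior × ∏ likelihoods:
  phishing callback: 0.37 × 0.25 × 0.76 × 0.48 = 0.033744
  insider misuse: 0.26 × 0.66 × 0.12 × 0.27 = 0.0055598
  DDoS probe: 0.17 × 0.79 × 0.55 × 0.90 = 0.066479
  credential stuffing: 0.20 × 0.87 × 0.08 × 0.54 = 0.0075168
Marginal likelihood of the evidence = 0.1133.
P(phishing callback | evidence) ≈ 0.033744 / 0.1133 ≈ 0.298
P(insider misuse | evidence) ≈ 0.0055598 / 0.1133 ≈ 0.049
P(DDoS probe | evidence) ≈ 0.066479 / 0.1133 ≈ 0.587
P(credential stuffing | evidence) ≈ 0.0075168 / 0.1133 ≈ 0.066
The largest is 0.587, so DDoS probe is most probable.

DDoS probe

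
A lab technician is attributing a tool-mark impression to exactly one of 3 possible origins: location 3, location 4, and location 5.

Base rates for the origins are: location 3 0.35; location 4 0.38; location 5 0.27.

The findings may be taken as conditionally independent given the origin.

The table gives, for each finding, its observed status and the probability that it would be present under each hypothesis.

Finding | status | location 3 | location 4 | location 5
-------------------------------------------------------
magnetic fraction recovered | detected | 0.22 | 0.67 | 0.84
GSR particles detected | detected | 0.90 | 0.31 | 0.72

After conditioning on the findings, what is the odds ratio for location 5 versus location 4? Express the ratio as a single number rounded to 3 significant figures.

2.07

The normalizing constant cancels in an odds ratio, so compute prior × likelihood for the two hypotheses only:
  location 5: 0.27 × 0.84 × 0.72 = 0.1633
  location 4: 0.38 × 0.67 × 0.31 = 0.078926
Odds(location 5 : location 4) = 0.1633 / 0.078926 ≈ 2.07.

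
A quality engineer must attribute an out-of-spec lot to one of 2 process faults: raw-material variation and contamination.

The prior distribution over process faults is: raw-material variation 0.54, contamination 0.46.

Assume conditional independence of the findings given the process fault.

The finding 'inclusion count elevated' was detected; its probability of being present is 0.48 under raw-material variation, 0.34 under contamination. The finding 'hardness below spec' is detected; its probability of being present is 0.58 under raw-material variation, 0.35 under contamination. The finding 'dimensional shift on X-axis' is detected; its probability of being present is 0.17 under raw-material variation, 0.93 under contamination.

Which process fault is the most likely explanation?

Multiply each prior by the joint likelihood of the evidence pattern:
  raw-material variation: 0.54 × 0.48 × 0.58 × 0.17 = 0.025557
  contamination: 0.46 × 0.34 × 0.35 × 0.93 = 0.050908
Marginal likelihood of the evidence = 0.076465.
P(raw-material variation | evidence) ≈ 0.025557 / 0.076465 ≈ 0.334
P(contamination | evidence) ≈ 0.050908 / 0.076465 ≈ 0.666
The largest is 0.666, so contamination is most probable.

contamination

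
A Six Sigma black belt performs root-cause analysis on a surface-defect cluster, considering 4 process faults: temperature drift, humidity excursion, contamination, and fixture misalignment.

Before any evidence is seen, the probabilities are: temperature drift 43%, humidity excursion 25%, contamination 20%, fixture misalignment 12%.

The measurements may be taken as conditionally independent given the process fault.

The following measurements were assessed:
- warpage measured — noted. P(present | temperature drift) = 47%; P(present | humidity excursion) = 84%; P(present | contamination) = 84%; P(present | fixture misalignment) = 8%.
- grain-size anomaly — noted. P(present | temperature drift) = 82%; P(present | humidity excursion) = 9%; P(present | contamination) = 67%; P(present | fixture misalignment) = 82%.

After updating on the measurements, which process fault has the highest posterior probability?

For each hypothesis, the unnormalized posterior weight is prior × product of the measurement likelihoods:
  temperature drift: 0.43 × 0.47 × 0.82 = 0.16572
  humidity excursion: 0.25 × 0.84 × 0.09 = 0.0189
  contamination: 0.20 × 0.84 × 0.67 = 0.11256
  fixture misalignment: 0.12 × 0.08 × 0.82 = 0.007872
Normalizing constant Z = 0.16572 + 0.0189 + 0.11256 + 0.007872 = 0.30505.
P(temperature drift | evidence) ≈ 0.16572 / 0.30505 ≈ 0.543
P(humidity excursion | evidence) ≈ 0.0189 / 0.30505 ≈ 0.062
P(contamination | evidence) ≈ 0.11256 / 0.30505 ≈ 0.369
P(fixture misalignment | evidence) ≈ 0.007872 / 0.30505 ≈ 0.026
The largest is 0.543, so temperature drift is most probable.

temperature drift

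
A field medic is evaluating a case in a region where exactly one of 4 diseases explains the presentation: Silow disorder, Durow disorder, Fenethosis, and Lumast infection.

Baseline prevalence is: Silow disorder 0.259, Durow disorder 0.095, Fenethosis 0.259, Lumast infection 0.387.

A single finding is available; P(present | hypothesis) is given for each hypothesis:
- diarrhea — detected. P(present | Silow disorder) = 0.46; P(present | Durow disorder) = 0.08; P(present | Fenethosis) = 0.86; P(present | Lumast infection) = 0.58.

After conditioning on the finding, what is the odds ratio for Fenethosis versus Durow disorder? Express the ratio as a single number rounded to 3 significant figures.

29.3

Posterior odds equal prior odds times the likelihood ratio; only the two competing hypotheses matter.
  Fenethosis: 0.259 × 0.86 = 0.22274
  Durow disorder: 0.095 × 0.08 = 0.0076
Posterior odds = 0.22274 / 0.0076 ≈ 29.3.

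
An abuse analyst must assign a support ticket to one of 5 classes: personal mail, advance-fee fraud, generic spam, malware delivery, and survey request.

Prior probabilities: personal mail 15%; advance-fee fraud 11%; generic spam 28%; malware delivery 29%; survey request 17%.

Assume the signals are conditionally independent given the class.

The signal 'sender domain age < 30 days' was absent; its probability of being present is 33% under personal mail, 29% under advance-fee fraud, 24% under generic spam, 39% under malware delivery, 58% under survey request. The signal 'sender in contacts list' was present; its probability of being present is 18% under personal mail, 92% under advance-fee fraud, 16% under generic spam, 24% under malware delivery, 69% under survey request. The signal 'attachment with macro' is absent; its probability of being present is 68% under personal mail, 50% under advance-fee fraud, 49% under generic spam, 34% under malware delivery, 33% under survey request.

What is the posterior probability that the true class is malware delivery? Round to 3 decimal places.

0.233

By Bayes' rule with conditional independence, the unnormalized weight for each hypothesis is prior × ∏ likelihoods (using 1 − P(present | H) for each absent signal):
  personal mail: 0.15 × (1 − 0.33) × 0.18 × (1 − 0.68) = 0.0057888
  advance-fee fraud: 0.11 × (1 − 0.29) × 0.92 × (1 − 0.50) = 0.035926
  generic spam: 0.28 × (1 − 0.24) × 0.16 × (1 − 0.49) = 0.017364
  malware delivery: 0.29 × (1 − 0.39) × 0.24 × (1 − 0.34) = 0.028021
  survey request: 0.17 × (1 − 0.58) × 0.69 × (1 − 0.33) = 0.033008
The unnormalized weights sum to 0.12011.
P(malware delivery | evidence) = 0.028021 / 0.12011 ≈ 0.233.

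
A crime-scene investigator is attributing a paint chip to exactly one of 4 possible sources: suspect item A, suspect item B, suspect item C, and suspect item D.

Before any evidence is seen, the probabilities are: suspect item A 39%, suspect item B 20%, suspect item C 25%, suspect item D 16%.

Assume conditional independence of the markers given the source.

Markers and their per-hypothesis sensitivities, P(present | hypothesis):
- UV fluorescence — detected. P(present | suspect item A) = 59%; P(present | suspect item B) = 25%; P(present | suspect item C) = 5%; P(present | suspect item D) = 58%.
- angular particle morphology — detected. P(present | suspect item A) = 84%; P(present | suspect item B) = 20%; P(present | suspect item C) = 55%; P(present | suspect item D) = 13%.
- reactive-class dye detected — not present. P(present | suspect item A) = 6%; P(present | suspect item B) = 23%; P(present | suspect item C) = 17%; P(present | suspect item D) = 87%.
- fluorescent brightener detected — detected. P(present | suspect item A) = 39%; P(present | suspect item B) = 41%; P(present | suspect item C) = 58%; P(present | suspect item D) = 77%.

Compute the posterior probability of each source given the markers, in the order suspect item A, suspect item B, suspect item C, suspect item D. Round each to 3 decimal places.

For each hypothesis, the unnormalized posterior weight is prior × product of the marker likelihoods (using 1 − P(present | H) for each absent marker):
  suspect item A: 0.39 × 0.59 × 0.84 × (1 − 0.06) × 0.39 = 0.070858
  suspect item B: 0.20 × 0.25 × 0.20 × (1 − 0.23) × 0.41 = 0.003157
  suspect item C: 0.25 × 0.05 × 0.55 × (1 − 0.17) × 0.58 = 0.0033096
  suspect item D: 0.16 × 0.58 × 0.13 × (1 − 0.87) × 0.77 = 0.0012076
The unnormalized weights sum to 0.078532.
P(suspect item A | evidence) = 0.070858 / 0.078532 ≈ 0.902
P(suspect item B | evidence) = 0.003157 / 0.078532 ≈ 0.040
P(suspect item C | evidence) = 0.0033096 / 0.078532 ≈ 0.042
P(suspect item D | evidence) = 0.0012076 / 0.078532 ≈ 0.015

0.902, 0.040, 0.042, 0.015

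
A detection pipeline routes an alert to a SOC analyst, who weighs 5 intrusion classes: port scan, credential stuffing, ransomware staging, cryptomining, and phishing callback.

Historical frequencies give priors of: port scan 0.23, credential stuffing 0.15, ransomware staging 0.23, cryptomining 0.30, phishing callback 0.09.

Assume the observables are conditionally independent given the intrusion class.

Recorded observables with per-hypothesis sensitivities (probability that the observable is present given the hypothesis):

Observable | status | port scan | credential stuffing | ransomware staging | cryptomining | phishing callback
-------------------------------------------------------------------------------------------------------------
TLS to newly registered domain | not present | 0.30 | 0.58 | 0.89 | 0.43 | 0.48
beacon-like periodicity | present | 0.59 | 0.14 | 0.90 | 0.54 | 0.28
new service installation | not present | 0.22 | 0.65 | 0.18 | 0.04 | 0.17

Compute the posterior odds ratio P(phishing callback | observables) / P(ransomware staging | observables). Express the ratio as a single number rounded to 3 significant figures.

Posterior odds equal prior odds times the likelihood ratio; only the two competing hypotheses matter (using 1 − P(present | H) for each absent observable).
  phishing callback: 0.09 × (1 − 0.48) × 0.28 × (1 − 0.17) = 0.010876
  ransomware staging: 0.23 × (1 − 0.89) × 0.90 × (1 − 0.18) = 0.018671
Odds(phishing callback : ransomware staging) = 0.010876 / 0.018671 ≈ 0.583.

0.583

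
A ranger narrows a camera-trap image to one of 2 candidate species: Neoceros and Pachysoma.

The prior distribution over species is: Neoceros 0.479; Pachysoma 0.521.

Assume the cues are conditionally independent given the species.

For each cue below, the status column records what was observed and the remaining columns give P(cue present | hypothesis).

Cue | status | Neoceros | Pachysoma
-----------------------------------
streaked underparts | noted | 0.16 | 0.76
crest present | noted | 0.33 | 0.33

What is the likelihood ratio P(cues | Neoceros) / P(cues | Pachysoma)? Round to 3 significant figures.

Take the product of per-cue likelihoods under each hypothesis, then divide.
  Neoceros: 0.16 × 0.33 = 0.0528
  Pachysoma: 0.76 × 0.33 = 0.2508
Bayes factor = 0.0528 / 0.2508 ≈ 0.211

0.211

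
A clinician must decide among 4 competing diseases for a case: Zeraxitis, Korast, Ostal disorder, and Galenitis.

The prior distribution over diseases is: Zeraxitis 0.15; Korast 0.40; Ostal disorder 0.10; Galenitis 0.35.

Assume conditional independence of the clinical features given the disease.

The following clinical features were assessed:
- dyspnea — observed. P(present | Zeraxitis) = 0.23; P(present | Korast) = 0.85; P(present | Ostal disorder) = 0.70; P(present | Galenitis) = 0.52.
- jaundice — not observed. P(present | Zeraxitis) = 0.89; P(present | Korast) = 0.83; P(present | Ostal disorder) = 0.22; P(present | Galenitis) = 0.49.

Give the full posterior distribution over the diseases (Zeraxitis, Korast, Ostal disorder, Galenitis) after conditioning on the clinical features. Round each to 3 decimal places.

By Bayes' rule with conditional independence, the unnormalized weight for each hypothesis is prior × ∏ likelihoods (using 1 − P(present | H) for each absent clinical feature):
  Zeraxitis: 0.15 × 0.23 × (1 − 0.89) = 0.003795
  Korast: 0.40 × 0.85 × (1 − 0.83) = 0.0578
  Ostal disorder: 0.10 × 0.70 × (1 − 0.22) = 0.0546
  Galenitis: 0.35 × 0.52 × (1 − 0.49) = 0.09282
Marginal likelihood of the evidence = 0.20902.
P(Zeraxitis | evidence) = 0.003795 / 0.20902 ≈ 0.018
P(Korast | evidence) = 0.0578 / 0.20902 ≈ 0.277
P(Ostal disorder | evidence) = 0.0546 / 0.20902 ≈ 0.261
P(Galenitis | evidence) = 0.09282 / 0.20902 ≈ 0.444

0.018, 0.277, 0.261, 0.444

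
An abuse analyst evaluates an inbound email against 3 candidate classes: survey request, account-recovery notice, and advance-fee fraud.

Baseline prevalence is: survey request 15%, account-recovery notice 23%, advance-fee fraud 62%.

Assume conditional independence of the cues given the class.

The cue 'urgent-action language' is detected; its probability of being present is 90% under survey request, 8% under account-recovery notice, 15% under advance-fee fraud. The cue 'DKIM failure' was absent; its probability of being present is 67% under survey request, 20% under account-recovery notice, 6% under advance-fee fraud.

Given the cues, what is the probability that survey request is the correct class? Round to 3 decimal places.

By Bayes' rule with conditional independence, the unnormalized weight for each hypothesis is prior × ∏ likelihoods (using 1 − P(present | H) for each absent cue):
  survey request: 0.15 × 0.90 × (1 − 0.67) = 0.04455
  account-recovery notice: 0.23 × 0.08 × (1 − 0.20) = 0.01472
  advance-fee fraud: 0.62 × 0.15 × (1 − 0.06) = 0.08742
Marginal likelihood of the evidence = 0.14669.
P(survey request | evidence) = 0.04455 / 0.14669 ≈ 0.304.

0.304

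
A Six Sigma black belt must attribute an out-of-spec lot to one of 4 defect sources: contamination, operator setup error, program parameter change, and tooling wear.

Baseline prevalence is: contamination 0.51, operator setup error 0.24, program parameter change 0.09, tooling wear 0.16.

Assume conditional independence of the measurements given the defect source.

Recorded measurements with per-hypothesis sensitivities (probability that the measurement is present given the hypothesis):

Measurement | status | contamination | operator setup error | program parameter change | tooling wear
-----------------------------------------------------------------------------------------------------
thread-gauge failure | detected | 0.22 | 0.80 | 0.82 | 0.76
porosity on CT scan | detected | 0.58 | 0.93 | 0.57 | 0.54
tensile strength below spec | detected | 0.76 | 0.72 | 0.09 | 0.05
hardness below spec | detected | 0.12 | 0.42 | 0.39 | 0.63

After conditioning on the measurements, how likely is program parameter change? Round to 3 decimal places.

By Bayes' rule with conditional independence, the unnormalized weight for each hypothesis is prior × ∏ likelihoods:
  contamination: 0.51 × 0.22 × 0.58 × 0.76 × 0.12 = 0.0059349
  operator setup error: 0.24 × 0.80 × 0.93 × 0.72 × 0.42 = 0.053997
  program parameter change: 0.09 × 0.82 × 0.57 × 0.09 × 0.39 = 0.0014765
  tooling wear: 0.16 × 0.76 × 0.54 × 0.05 × 0.63 = 0.0020684
Marginal likelihood of the evidence = 0.063476.
P(program parameter change | evidence) = 0.0014765 / 0.063476 ≈ 0.023.

0.023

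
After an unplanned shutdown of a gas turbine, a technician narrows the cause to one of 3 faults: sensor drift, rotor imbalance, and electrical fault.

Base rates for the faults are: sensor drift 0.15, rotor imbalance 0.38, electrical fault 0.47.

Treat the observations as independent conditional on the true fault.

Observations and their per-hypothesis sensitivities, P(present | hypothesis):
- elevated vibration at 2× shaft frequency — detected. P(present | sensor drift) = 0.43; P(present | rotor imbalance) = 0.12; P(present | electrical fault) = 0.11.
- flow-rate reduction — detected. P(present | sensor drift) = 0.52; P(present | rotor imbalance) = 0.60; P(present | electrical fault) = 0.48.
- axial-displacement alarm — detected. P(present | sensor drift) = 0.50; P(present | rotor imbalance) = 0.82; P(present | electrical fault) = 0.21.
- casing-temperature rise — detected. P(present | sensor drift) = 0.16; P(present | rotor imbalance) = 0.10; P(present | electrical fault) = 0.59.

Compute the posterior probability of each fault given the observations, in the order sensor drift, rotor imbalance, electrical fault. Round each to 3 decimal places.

0.335, 0.280, 0.384

For each hypothesis, the unnormalized posterior weight is prior × product of the observation likelihoods:
  sensor drift: 0.15 × 0.43 × 0.52 × 0.50 × 0.16 = 0.0026832
  rotor imbalance: 0.38 × 0.12 × 0.60 × 0.82 × 0.10 = 0.0022435
  electrical fault: 0.47 × 0.11 × 0.48 × 0.21 × 0.59 = 0.0030747
Marginal likelihood of the evidence = 0.0080014.
P(sensor drift | evidence) = 0.0026832 / 0.0080014 ≈ 0.335
P(rotor imbalance | evidence) = 0.0022435 / 0.0080014 ≈ 0.280
P(electrical fault | evidence) = 0.0030747 / 0.0080014 ≈ 0.384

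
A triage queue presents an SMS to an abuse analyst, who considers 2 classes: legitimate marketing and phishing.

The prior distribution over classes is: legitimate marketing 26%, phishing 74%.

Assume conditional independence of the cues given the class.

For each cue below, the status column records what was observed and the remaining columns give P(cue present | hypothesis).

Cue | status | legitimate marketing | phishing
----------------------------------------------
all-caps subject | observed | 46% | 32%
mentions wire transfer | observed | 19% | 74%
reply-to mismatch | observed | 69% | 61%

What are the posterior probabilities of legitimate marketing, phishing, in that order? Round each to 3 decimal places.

For each hypothesis, the unnormalized posterior weight is prior × product of the cue likelihoods:
  legitimate marketing: 0.26 × 0.46 × 0.19 × 0.69 = 0.01568
  phishing: 0.74 × 0.32 × 0.74 × 0.61 = 0.10689
Marginal likelihood of the evidence = 0.12257.
P(legitimate marketing | evidence) = 0.01568 / 0.12257 ≈ 0.128
P(phishing | evidence) = 0.10689 / 0.12257 ≈ 0.872

0.128, 0.872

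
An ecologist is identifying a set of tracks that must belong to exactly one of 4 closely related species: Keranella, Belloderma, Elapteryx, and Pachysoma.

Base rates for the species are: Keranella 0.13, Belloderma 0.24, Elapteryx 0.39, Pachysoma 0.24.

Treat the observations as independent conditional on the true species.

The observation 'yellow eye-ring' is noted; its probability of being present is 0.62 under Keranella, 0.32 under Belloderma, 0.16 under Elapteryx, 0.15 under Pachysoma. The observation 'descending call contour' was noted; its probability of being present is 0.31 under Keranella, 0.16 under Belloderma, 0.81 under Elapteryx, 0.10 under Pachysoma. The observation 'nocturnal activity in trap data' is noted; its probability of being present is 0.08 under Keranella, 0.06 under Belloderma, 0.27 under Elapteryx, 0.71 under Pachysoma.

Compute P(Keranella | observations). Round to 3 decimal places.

Multiply each prior by the joint likelihood of the evidence pattern:
  Keranella: 0.13 × 0.62 × 0.31 × 0.08 = 0.0019989
  Belloderma: 0.24 × 0.32 × 0.16 × 0.06 = 0.00073728
  Elapteryx: 0.39 × 0.16 × 0.81 × 0.27 = 0.013647
  Pachysoma: 0.24 × 0.15 × 0.10 × 0.71 = 0.002556
The unnormalized weights sum to 0.018939.
P(Keranella | evidence) = 0.0019989 / 0.018939 ≈ 0.106.

0.106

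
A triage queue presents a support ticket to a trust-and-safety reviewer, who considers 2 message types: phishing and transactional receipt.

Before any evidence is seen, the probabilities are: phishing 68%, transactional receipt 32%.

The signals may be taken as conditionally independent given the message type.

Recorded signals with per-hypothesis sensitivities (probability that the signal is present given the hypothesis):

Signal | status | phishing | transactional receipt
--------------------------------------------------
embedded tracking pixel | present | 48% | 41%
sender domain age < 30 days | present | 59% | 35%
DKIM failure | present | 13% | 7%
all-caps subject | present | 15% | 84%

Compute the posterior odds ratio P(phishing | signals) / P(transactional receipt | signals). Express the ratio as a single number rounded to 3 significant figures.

The normalizing constant cancels in an odds ratio, so compute prior × likelihood for the two hypotheses only:
  phishing: 0.68 × 0.48 × 0.59 × 0.13 × 0.15 = 0.0037552
  transactional receipt: 0.32 × 0.41 × 0.35 × 0.07 × 0.84 = 0.0027001
Posterior odds = 0.0037552 / 0.0027001 ≈ 1.39.

1.39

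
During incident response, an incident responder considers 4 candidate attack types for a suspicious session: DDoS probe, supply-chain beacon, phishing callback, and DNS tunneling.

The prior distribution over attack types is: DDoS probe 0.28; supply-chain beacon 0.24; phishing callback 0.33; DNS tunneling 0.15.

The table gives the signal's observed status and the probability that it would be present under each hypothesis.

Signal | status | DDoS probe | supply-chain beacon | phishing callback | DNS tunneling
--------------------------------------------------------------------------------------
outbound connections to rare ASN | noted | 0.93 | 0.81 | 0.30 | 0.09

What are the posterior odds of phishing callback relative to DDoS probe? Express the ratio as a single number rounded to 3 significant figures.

0.380

Unnormalized posterior weight (prior times the signal likelihood) for each of the two hypotheses:
  phishing callback: 0.33 × 0.30 = 0.099
  DDoS probe: 0.28 × 0.93 = 0.2604
Odds(phishing callback : DDoS probe) = 0.099 / 0.2604 ≈ 0.380.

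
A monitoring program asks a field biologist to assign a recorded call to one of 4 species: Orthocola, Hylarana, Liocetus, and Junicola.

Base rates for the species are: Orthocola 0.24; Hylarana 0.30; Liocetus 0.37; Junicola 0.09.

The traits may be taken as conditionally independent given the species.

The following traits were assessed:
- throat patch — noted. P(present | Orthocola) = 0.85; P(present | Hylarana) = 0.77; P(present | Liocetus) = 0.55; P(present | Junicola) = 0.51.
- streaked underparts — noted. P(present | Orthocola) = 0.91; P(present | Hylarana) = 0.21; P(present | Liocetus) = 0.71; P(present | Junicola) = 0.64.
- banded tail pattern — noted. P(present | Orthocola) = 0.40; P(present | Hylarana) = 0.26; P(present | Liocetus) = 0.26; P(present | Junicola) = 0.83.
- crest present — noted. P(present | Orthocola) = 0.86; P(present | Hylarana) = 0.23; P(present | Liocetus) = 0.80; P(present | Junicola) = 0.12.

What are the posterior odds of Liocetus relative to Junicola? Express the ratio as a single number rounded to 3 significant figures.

10.3

The normalizing constant cancels in an odds ratio, so compute prior × likelihood for the two hypotheses only:
  Liocetus: 0.37 × 0.55 × 0.71 × 0.26 × 0.80 = 0.030053
  Junicola: 0.09 × 0.51 × 0.64 × 0.83 × 0.12 = 0.0029258
Odds(Liocetus : Junicola) = 0.030053 / 0.0029258 ≈ 10.3.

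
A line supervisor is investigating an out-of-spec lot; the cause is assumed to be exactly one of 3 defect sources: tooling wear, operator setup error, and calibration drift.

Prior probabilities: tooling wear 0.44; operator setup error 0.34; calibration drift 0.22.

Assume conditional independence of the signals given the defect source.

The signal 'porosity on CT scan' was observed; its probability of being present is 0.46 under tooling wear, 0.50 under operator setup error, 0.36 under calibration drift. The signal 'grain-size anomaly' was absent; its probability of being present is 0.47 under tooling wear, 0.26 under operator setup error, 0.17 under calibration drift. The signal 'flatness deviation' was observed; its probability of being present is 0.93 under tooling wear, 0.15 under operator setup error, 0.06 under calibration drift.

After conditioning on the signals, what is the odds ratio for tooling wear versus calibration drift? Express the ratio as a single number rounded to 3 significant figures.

Unnormalized posterior weight (prior times the signal likelihoods) for each of the two hypotheses (using 1 − P(present | H) for each absent signal):
  tooling wear: 0.44 × 0.46 × (1 − 0.47) × 0.93 = 0.099763
  calibration drift: 0.22 × 0.36 × (1 − 0.17) × 0.06 = 0.0039442
Odds(tooling wear : calibration drift) = 0.099763 / 0.0039442 ≈ 25.3.

25.3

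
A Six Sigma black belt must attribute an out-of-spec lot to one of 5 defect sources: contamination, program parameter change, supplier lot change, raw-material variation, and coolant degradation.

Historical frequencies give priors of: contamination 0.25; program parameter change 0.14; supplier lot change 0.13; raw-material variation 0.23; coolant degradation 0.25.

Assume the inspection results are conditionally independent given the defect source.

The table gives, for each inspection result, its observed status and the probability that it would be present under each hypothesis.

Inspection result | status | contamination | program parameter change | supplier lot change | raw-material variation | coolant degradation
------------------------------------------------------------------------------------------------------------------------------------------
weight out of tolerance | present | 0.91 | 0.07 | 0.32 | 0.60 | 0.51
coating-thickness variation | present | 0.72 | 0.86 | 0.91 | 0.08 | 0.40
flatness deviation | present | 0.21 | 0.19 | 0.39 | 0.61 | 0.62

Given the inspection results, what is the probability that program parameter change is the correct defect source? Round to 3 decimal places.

0.018

Multiply each prior by the joint likelihood of the inspection result pattern:
  contamination: 0.25 × 0.91 × 0.72 × 0.21 = 0.034398
  program parameter change: 0.14 × 0.07 × 0.86 × 0.19 = 0.0016013
  supplier lot change: 0.13 × 0.32 × 0.91 × 0.39 = 0.014764
  raw-material variation: 0.23 × 0.60 × 0.08 × 0.61 = 0.0067344
  coolant degradation: 0.25 × 0.51 × 0.40 × 0.62 = 0.03162
The unnormalized weights sum to 0.089118.
P(program parameter change | evidence) = 0.0016013 / 0.089118 ≈ 0.018.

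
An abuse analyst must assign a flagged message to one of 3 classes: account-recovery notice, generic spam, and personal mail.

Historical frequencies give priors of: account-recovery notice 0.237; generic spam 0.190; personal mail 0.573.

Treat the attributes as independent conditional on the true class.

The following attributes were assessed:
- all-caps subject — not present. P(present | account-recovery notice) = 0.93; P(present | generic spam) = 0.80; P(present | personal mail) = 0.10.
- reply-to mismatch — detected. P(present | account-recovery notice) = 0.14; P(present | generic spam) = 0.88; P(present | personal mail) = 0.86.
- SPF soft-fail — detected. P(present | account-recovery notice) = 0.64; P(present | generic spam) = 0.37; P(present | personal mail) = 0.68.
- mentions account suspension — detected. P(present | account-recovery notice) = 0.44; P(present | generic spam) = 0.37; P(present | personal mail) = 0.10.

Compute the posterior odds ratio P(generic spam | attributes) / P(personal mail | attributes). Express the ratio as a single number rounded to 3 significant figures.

Posterior odds equal prior odds times the likelihood ratio; only the two competing hypotheses matter (using 1 − P(present | H) for each absent attribute).
  generic spam: 0.190 × (1 − 0.80) × 0.88 × 0.37 × 0.37 = 0.0045779
  personal mail: 0.573 × (1 − 0.10) × 0.86 × 0.68 × 0.10 = 0.030158
Odds(generic spam : personal mail) = 0.0045779 / 0.030158 ≈ 0.152.

0.152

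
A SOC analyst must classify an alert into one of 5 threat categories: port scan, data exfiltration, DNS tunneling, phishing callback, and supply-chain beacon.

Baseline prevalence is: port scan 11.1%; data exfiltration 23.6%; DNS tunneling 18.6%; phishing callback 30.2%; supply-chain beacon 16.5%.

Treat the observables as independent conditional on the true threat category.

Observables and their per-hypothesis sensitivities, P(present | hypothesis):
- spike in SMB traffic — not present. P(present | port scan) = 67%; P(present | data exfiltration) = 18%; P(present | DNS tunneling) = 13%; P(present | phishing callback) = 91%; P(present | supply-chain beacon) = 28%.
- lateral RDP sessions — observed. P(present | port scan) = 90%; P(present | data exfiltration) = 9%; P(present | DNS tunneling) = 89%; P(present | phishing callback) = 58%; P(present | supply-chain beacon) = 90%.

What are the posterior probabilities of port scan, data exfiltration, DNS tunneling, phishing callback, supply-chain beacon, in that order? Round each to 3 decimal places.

0.104, 0.055, 0.454, 0.050, 0.337

For each hypothesis, the unnormalized posterior weight is prior × product of the observable likelihoods (using 1 − P(present | H) for each absent observable):
  port scan: 0.111 × (1 − 0.67) × 0.90 = 0.032967
  data exfiltration: 0.236 × (1 − 0.18) × 0.09 = 0.017417
  DNS tunneling: 0.186 × (1 − 0.13) × 0.89 = 0.14402
  phishing callback: 0.302 × (1 − 0.91) × 0.58 = 0.015764
  supply-chain beacon: 0.165 × (1 − 0.28) × 0.90 = 0.10692
Marginal likelihood of the evidence = 0.31709.
P(port scan | evidence) = 0.032967 / 0.31709 ≈ 0.104
P(data exfiltration | evidence) = 0.017417 / 0.31709 ≈ 0.055
P(DNS tunneling | evidence) = 0.14402 / 0.31709 ≈ 0.454
P(phishing callback | evidence) = 0.015764 / 0.31709 ≈ 0.050
P(supply-chain beacon | evidence) = 0.10692 / 0.31709 ≈ 0.337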